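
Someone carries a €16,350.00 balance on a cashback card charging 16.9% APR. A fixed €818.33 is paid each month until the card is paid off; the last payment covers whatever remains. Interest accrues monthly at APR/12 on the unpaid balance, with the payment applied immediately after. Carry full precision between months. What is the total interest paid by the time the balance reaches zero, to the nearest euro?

Monthly rate r = 16.9%/12 = 1.40833% = 0.0140833.
Payoff takes n = ⌈−ln(1 − rB₀/P)/ln(1+r)⌉ = ⌈23.627⌉ = 24 payments; the last is €514.33.
Total paid = 23·€818.33 + €514.33 = €19,335.92.
Total interest = total paid − principal = €19,335.92 − €16,350.00 = €2,985.92.

€2,986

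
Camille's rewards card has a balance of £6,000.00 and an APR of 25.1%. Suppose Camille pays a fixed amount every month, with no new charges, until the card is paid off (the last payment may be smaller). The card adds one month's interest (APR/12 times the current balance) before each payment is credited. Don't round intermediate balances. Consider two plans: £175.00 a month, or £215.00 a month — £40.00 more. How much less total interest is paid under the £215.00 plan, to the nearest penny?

£1,572.70

Monthly rate r = 25.1%/12 = 2.09167% = 0.0209167.
At £175.00/mo: n = ⌈−ln(1 − rB₀/P)/ln(1+r)⌉ = 62 payments (last £0.49); total interest = total paid − £6,000.00 = £4,675.49.
At £215.00/mo: 43 payments (last £72.79); total interest £3,102.79.
Interest saved = £4,675.49 − £3,102.79 = £1,572.70.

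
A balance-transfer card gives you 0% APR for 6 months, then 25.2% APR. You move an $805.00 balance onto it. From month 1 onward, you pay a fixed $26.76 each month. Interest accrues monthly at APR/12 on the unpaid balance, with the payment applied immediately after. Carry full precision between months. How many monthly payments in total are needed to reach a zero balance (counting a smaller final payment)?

Promo months 1–6 at r₀ = 0%/12 = 0; months 7+ at r₁ = 25.2%/12 = 0.021.
After month 6 (no interest yet): B = $805.00 − 6·$26.76 = $644.44.
Then at r₁ with $26.76/mo: n₂ = −ln(1 − r₁·B/P)/ln(1+r₁) ≈ 33.91 → 34 more payments.

40 payments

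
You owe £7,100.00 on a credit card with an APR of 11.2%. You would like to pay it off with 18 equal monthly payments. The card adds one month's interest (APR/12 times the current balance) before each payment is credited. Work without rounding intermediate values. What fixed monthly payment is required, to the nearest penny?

Monthly rate r = 11.2%/12 = 0.933333% = 0.00933333.
Level-payment amortization: P = B₀·r / (1 − (1+r)^(−n)) = 7100.00·0.00933333 / (1 − 1.00933^(−18)).
Denominator 1 − (1+r)^(−18) = 0.153987246.
P = 66.2667 / 0.153987246 ≈ 430.34.

£430.34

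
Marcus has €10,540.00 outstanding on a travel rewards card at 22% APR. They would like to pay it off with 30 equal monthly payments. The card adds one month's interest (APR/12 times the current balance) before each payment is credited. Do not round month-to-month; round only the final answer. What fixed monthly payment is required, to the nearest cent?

€459.89

Monthly rate r = 22%/12 = 1.83333% = 0.0183333.
Level-payment amortization: P = B₀·r / (1 − (1+r)^(−n)) = 10540.00·0.0183333 / (1 − 1.01833^(−30)).
Denominator 1 − (1+r)^(−30) = 0.420169302.
P = 193.233 / 0.420169302 ≈ 459.89.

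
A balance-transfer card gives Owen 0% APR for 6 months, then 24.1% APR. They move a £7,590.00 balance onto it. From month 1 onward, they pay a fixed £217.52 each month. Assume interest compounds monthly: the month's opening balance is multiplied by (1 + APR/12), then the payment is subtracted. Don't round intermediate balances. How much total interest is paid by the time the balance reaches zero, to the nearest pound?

£3,213

Promo months 1–6 at r₀ = 0%/12 = 0; months 7+ at r₁ = 24.1%/12 = 0.0200833.
After month 6 (no interest yet): B = £7,590.00 − 6·£217.52 = £6,284.88.
Then at r₁ with £217.52/mo: n₂ = −ln(1 − r₁·B/P)/ln(1+r₁) ≈ 43.66 → 44 more payments.
Total paid = 49·£217.52 + £144.10 = £10,802.58; interest = £10,802.58 − £7,590.00 = £3,212.58.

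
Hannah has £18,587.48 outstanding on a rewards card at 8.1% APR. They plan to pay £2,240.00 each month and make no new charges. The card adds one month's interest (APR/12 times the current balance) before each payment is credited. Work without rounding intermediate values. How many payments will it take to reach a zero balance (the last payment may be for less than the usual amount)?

Monthly rate r = 8.1%/12 = 0.675% = 0.00675.
Recurrence: B ← B·(1+r) − £2,240.00.
Month 1: interest £125.47; balance after payment £16,472.95.
Month 2: interest £111.19; balance after payment £14,344.14.
Closed form: n = −ln(1 − rB₀/P)/ln(1+r) = −ln(0.94399)/ln(1.00675) ≈ 8.568, so the balance reaches zero during payment 9.

9 payments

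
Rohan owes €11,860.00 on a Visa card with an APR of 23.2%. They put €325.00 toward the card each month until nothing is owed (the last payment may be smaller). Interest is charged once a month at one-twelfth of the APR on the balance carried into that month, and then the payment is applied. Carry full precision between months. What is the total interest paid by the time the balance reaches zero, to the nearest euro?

€8,890

Monthly rate r = 23.2%/12 = 1.93333% = 0.0193333.
Payoff takes n = ⌈−ln(1 − rB₀/P)/ln(1+r)⌉ = ⌈63.844⌉ = 64 payments; the last is €274.71.
Total paid = 63·€325.00 + €274.71 = €20,749.71.
Total interest = total paid − principal = €20,749.71 − €11,860.00 = €8,889.71.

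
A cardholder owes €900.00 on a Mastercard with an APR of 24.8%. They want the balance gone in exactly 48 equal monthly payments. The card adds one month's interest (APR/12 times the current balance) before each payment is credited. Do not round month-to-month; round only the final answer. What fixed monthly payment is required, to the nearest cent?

€29.74

Monthly rate r = 24.8%/12 = 2.06667% = 0.0206667.
Level-payment amortization: P = B₀·r / (1 − (1+r)^(−n)) = 900.00·0.0206667 / (1 − 1.02067^(−48)).
Denominator 1 − (1+r)^(−48) = 0.625396974.
P = 18.6 / 0.625396974 ≈ 29.74.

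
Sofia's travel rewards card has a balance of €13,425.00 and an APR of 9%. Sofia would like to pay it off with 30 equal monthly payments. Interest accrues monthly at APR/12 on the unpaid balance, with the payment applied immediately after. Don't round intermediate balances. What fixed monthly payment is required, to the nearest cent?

€501.40

Monthly rate r = 9%/12 = 0.75% = 0.0075.
Level-payment amortization: P = B₀·r / (1 − (1+r)^(−n)) = 13425.00·0.0075 / (1 − 1.0075^(−30)).
Denominator 1 − (1+r)^(−30) = 0.200813102.
P = 100.688 / 0.200813102 ≈ 501.40.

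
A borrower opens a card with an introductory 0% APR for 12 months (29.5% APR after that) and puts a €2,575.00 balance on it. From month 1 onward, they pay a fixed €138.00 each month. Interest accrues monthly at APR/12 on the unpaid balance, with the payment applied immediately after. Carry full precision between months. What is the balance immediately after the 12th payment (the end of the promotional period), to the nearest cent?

Promo months 1–12 at r₀ = 0%/12 = 0; months 13+ at r₁ = 29.5%/12 = 0.0245833.
After month 12 (no interest yet): B = €2,575.00 − 12·€138.00 = €919.00.

€919.00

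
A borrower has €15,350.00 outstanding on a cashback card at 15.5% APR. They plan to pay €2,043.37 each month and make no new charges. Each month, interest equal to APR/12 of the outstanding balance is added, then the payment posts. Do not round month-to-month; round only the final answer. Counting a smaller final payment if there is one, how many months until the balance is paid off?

8 months

Monthly rate r = 15.5%/12 = 1.29167% = 0.0129167.
Recurrence: B ← B·(1+r) − €2,043.37.
Month 1: interest €198.27; balance after payment €13,504.90.
Month 2: interest €174.44; balance after payment €11,635.97.
Closed form: n = −ln(1 − rB₀/P)/ln(1+r) = −ln(0.90297)/ln(1.01292) ≈ 7.953, so the balance reaches zero during payment 8.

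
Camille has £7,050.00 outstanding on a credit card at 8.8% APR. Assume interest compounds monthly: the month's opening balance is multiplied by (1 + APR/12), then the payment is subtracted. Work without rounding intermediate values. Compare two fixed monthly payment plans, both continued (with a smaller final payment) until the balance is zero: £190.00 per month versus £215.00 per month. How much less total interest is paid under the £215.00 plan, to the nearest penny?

£165.36

Monthly rate r = 8.8%/12 = 0.733333% = 0.00733333.
At £190.00/mo: n = ⌈−ln(1 − rB₀/P)/ln(1+r)⌉ = 44 payments (last £89.01); total interest = total paid − £7,050.00 = £1,209.01.
At £215.00/mo: 38 payments (last £138.65); total interest £1,043.65.
Interest saved = £1,209.01 − £1,043.65 = £165.36.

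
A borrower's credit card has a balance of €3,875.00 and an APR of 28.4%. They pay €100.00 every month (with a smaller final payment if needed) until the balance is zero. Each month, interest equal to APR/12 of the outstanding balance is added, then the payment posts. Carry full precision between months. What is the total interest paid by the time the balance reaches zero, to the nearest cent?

€6,770.09

Monthly rate r = 28.4%/12 = 2.36667% = 0.0236667.
Payoff takes n = ⌈−ln(1 − rB₀/P)/ln(1+r)⌉ = ⌈106.448⌉ = 107 payments; the last is €45.09.
Total paid = 106·€100.00 + €45.09 = €10,645.09.
Total interest = total paid − principal = €10,645.09 − €3,875.00 = €6,770.09.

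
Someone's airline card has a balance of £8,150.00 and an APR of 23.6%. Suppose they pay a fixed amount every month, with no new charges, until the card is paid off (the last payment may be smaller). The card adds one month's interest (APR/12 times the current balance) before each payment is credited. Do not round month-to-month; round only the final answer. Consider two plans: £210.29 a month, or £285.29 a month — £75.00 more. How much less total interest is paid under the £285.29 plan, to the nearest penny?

Monthly rate r = 23.6%/12 = 1.96667% = 0.0196667.
At £210.29/mo: n = ⌈−ln(1 − rB₀/P)/ln(1+r)⌉ = 74 payments (last £158.02); total interest = total paid − £8,150.00 = £7,359.19.
At £285.29/mo: 43 payments (last £105.48); total interest £3,937.66.
Interest saved = £7,359.19 − £3,937.66 = £3,421.53.

£3,421.53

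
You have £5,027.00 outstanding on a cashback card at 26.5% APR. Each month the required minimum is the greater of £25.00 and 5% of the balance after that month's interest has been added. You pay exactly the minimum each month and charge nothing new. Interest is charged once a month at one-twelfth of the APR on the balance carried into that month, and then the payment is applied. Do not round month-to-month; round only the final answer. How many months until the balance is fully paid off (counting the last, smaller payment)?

Monthly rate r = 26.5%/12 = 2.20833% = 0.0220833.
While 5% of the post-interest balance exceeds £25.00, each month B ← (B·(1+r))·(1 − 0.05), i.e. B shrinks by the factor (1+r)·0.95 = 0.97098.
This holds for months 1–80. Entering month 81 the balance is £476.54; 5% of the post-interest balance is now below £25.00, so the flat £25.00 minimum applies from here.
From month 81 a fixed £25.00 at rate r clears £476.54 in 26 more payments. Total: 80 + 26 = 106 months.

106 months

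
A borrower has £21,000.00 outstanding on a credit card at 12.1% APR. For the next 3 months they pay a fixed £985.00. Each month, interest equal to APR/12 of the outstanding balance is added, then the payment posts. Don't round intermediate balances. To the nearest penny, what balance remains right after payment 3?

£18,656.78

Monthly rate r = 12.1%/12 = 1.00833% = 0.0100833.
Each month: B ← B·(1+r) − £985.00.
Month 1: interest £211.75; balance after payment £20,226.75.
Month 2: interest £203.95; balance after payment £19,445.70.
Month 3: interest £196.08; balance after payment £18,656.78.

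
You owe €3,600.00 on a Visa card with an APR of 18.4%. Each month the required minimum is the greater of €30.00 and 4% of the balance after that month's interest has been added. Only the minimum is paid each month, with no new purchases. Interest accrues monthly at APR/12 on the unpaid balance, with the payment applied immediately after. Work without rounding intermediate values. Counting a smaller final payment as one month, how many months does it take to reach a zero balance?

Monthly rate r = 18.4%/12 = 1.53333% = 0.0153333.
While 4% of the post-interest balance exceeds €30.00, each month B ← (B·(1+r))·(1 − 0.04), i.e. B shrinks by the factor (1+r)·0.96 = 0.97472.
This holds for months 1–62. Entering month 63 the balance is €735.96; 4% of the post-interest balance is now below €30.00, so the flat €30.00 minimum applies from here.
From month 63 a fixed €30.00 at rate r clears €735.96 in 32 more payments. Total: 62 + 32 = 94 months.

94 months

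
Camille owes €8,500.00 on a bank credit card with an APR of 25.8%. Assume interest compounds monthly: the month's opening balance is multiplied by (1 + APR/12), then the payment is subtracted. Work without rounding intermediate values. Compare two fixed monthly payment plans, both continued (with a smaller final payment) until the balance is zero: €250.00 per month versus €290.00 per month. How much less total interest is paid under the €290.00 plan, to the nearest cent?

€1,870.62

Monthly rate r = 25.8%/12 = 2.15% = 0.0215.
At €250.00/mo: n = ⌈−ln(1 − rB₀/P)/ln(1+r)⌉ = 62 payments (last €182.03); total interest = total paid − €8,500.00 = €6,932.03.
At €290.00/mo: 47 payments (last €221.41); total interest €5,061.41.
Interest saved = €6,932.03 − €5,061.41 = €1,870.62.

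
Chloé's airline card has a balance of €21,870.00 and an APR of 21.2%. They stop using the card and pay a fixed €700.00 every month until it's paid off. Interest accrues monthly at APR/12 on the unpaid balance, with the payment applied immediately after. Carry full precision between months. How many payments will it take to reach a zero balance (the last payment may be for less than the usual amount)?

Monthly rate r = 21.2%/12 = 1.76667% = 0.0176667.
Recurrence: B ← B·(1+r) − €700.00.
Month 1: interest €386.37; balance after payment €21,556.37.
Month 2: interest €380.83; balance after payment €21,237.20.
Closed form: n = −ln(1 − rB₀/P)/ln(1+r) = −ln(0.44804)/ln(1.01767) ≈ 45.846, so the balance reaches zero during payment 46.

46 months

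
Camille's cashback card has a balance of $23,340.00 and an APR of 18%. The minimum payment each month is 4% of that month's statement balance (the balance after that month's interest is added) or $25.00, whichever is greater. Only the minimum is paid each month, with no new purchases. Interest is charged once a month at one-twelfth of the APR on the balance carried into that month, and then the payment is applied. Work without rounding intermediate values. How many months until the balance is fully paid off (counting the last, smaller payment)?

172 months

Monthly rate r = 18%/12 = 1.5% = 0.015.
While 4% of the post-interest balance exceeds $25.00, each month B ← (B·(1+r))·(1 − 0.04), i.e. B shrinks by the factor (1+r)·0.96 = 0.9744.
This holds for months 1–141. Entering month 142 the balance is $602.64; 4% of the post-interest balance is now below $25.00, so the flat $25.00 minimum applies from here.
From month 142 a fixed $25.00 at rate r clears $602.64 in 31 more payments. Total: 141 + 31 = 172 months.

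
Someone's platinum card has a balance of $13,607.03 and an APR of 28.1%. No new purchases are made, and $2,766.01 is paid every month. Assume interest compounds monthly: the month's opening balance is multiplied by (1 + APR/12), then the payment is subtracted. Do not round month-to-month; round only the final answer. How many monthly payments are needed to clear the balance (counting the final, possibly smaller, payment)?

Monthly rate r = 28.1%/12 = 2.34167% = 0.0234167.
Recurrence: B ← B·(1+r) − $2,766.01.
Month 1: interest $318.63; balance after payment $11,159.65.
Month 2: interest $261.32; balance after payment $8,654.96.
Month 3: interest $202.67; balance after payment $6,091.62.
Month 4: interest $142.65; balance after payment $3,468.26.
Month 5: interest $81.22; balance after payment $783.46.
Month 6: interest $18.35; balance after payment $0.00.

6 months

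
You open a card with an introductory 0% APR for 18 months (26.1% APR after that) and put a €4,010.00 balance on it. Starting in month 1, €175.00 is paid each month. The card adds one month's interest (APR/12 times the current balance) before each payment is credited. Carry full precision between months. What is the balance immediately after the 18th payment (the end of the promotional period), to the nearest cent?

€860.00

Promo months 1–18 at r₀ = 0%/12 = 0; months 19+ at r₁ = 26.1%/12 = 0.02175.
After month 18 (no interest yet): B = €4,010.00 − 18·€175.00 = €860.00.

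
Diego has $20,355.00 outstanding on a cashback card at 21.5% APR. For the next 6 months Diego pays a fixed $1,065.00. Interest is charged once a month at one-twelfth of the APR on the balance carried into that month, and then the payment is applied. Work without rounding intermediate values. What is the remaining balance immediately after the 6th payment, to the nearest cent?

$15,960.40

Monthly rate r = 21.5%/12 = 1.79167% = 0.0179167.
Each month: B ← B·(1+r) − $1,065.00.
Month 1: interest $364.69; balance after payment $19,654.69.
Month 2: interest $352.15; balance after payment $18,941.84.
Month 3: interest $339.37; balance after payment $18,216.21.
Month 4: interest $326.37; balance after payment $17,477.59.
Month 5: interest $313.14; balance after payment $16,725.73.
Month 6: interest $299.67; balance after payment $15,960.40.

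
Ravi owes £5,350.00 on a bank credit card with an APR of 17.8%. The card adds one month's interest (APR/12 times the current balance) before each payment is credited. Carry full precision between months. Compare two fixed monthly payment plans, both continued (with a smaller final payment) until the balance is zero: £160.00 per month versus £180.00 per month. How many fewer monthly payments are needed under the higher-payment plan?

Monthly rate r = 17.8%/12 = 1.48333% = 0.0148333.
At £160.00/mo: n = ⌈−ln(1 − rB₀/P)/ln(1+r)⌉ = 47 payments (last £85.44); total interest = total paid − £5,350.00 = £2,095.44.
At £180.00/mo: 40 payments (last £87.60); total interest £1,757.60.
Payments saved = 47 − 40 = 7.

7 fewer payments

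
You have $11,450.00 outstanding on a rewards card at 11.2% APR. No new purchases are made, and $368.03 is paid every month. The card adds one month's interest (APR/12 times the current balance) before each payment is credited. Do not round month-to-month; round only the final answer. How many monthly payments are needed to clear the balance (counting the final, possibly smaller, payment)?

Monthly rate r = 11.2%/12 = 0.933333% = 0.00933333.
Recurrence: B ← B·(1+r) − $368.03.
Month 1: interest $106.87; balance after payment $11,188.84.
Month 2: interest $104.43; balance after payment $10,925.24.
Closed form: n = −ln(1 − rB₀/P)/ln(1+r) = −ln(0.70963)/ln(1.00933) ≈ 36.923, so the balance reaches zero during payment 37.

37 months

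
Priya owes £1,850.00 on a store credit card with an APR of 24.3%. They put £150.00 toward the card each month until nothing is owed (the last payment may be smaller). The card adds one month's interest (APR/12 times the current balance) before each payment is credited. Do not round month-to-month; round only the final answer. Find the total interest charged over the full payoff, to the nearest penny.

Monthly rate r = 24.3%/12 = 2.025% = 0.02025.
Payoff takes n = ⌈−ln(1 − rB₀/P)/ln(1+r)⌉ = ⌈14.333⌉ = 15 payments; the last is £50.32.
Total paid = 14·£150.00 + £50.32 = £2,150.32.
Total interest = total paid − principal = £2,150.32 − £1,850.00 = £300.32.

£300.32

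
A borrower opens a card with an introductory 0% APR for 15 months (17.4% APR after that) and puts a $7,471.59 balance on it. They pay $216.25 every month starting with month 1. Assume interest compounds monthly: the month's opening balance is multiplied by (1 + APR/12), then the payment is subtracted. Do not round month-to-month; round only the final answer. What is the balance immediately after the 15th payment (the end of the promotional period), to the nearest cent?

Promo months 1–15 at r₀ = 0%/12 = 0; months 16+ at r₁ = 17.4%/12 = 0.0145.
After month 15 (no interest yet): B = $7,471.59 − 15·$216.25 = $4,227.84.

$4,227.84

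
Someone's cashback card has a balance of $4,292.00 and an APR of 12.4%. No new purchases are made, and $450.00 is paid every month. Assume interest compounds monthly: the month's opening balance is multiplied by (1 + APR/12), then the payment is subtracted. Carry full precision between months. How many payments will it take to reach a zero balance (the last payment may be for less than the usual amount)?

Monthly rate r = 12.4%/12 = 1.03333% = 0.0103333.
Recurrence: B ← B·(1+r) − $450.00.
Month 1: interest $44.35; balance after payment $3,886.35.
Month 2: interest $40.16; balance after payment $3,476.51.
Closed form: n = −ln(1 − rB₀/P)/ln(1+r) = −ln(0.90144)/ln(1.01033) ≈ 10.093, so the balance reaches zero during payment 11.

11 months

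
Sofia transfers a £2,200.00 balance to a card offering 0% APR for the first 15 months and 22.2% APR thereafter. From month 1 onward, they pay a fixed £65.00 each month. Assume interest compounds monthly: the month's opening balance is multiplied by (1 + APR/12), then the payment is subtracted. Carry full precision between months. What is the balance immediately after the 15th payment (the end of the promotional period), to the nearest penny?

Promo months 1–15 at r₀ = 0%/12 = 0; months 16+ at r₁ = 22.2%/12 = 0.0185.
After month 15 (no interest yet): B = £2,200.00 − 15·£65.00 = £1,225.00.

£1,225.00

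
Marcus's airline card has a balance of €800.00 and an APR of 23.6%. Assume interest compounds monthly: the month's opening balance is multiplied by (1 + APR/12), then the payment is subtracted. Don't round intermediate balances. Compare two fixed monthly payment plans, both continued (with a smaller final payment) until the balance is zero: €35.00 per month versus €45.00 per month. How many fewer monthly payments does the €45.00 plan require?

Monthly rate r = 23.6%/12 = 1.96667% = 0.0196667.
At €35.00/mo: n = ⌈−ln(1 − rB₀/P)/ln(1+r)⌉ = 31 payments (last €22.90); total interest = total paid − €800.00 = €272.90.
At €45.00/mo: 23 payments (last €4.07); total interest €194.07.
Payments saved = 31 − 23 = 8.

8 fewer payments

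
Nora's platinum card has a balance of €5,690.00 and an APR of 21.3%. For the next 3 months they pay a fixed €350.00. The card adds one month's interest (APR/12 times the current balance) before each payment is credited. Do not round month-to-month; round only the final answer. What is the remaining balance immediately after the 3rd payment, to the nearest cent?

Monthly rate r = 21.3%/12 = 1.775% = 0.01775.
Each month: B ← B·(1+r) − €350.00.
Month 1: interest €101.00; balance after payment €5,441.00.
Month 2: interest €96.58; balance after payment €5,187.58.
Month 3: interest €92.08; balance after payment €4,929.65.

€4,929.65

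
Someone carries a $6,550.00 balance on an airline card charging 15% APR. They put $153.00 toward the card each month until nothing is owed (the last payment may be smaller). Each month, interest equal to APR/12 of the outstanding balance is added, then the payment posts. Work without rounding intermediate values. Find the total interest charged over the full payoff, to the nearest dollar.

Monthly rate r = 15%/12 = 1.25% = 0.0125.
Payoff takes n = ⌈−ln(1 − rB₀/P)/ln(1+r)⌉ = ⌈61.662⌉ = 62 payments; the last is $101.52.
Total paid = 61·$153.00 + $101.52 = $9,434.52.
Total interest = total paid − principal = $9,434.52 − $6,550.00 = $2,884.52.

$2,885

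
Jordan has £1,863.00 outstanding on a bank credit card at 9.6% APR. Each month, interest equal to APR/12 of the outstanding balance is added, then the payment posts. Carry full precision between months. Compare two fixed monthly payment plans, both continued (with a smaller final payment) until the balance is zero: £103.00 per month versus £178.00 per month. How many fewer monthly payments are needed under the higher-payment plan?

Monthly rate r = 9.6%/12 = 0.8% = 0.008.
At £103.00/mo: n = ⌈−ln(1 − rB₀/P)/ln(1+r)⌉ = 20 payments (last £63.52); total interest = total paid − £1,863.00 = £157.52.
At £178.00/mo: 11 payments (last £173.43); total interest £90.43.
Payments saved = 20 − 11 = 9.

9 fewer payments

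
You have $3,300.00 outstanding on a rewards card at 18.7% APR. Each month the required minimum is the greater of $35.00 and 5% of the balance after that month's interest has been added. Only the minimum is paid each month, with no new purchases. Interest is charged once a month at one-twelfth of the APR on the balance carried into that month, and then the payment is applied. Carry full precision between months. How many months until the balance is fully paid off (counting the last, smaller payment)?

68 months

Monthly rate r = 18.7%/12 = 1.55833% = 0.0155833.
While 5% of the post-interest balance exceeds $35.00, each month B ← (B·(1+r))·(1 − 0.05), i.e. B shrinks by the factor (1+r)·0.95 = 0.9648.
This holds for months 1–44. Entering month 45 the balance is $682.08; 5% of the post-interest balance is now below $35.00, so the flat $35.00 minimum applies from here.
From month 45 a fixed $35.00 at rate r clears $682.08 in 24 more payments. Total: 44 + 24 = 68 months.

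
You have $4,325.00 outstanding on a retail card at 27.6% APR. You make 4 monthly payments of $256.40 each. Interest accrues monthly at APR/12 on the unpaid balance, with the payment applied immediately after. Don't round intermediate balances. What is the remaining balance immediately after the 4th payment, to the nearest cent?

Monthly rate r = 27.6%/12 = 2.3% = 0.023.
Each month: B ← B·(1+r) − $256.40.
Month 1: interest $99.47; balance after payment $4,168.08.
Month 2: interest $95.87; balance after payment $4,007.54.
Month 3: interest $92.17; balance after payment $3,843.31.
Month 4: interest $88.40; balance after payment $3,675.31.

$3,675.31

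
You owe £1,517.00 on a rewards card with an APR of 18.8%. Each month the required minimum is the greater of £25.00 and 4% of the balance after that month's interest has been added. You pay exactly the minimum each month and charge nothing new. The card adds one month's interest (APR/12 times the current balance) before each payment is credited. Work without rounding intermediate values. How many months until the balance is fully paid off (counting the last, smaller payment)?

68 months

Monthly rate r = 18.8%/12 = 1.56667% = 0.0156667.
While 4% of the post-interest balance exceeds £25.00, each month B ← (B·(1+r))·(1 − 0.04), i.e. B shrinks by the factor (1+r)·0.96 = 0.97504.
This holds for months 1–36. Entering month 37 the balance is £610.65; 4% of the post-interest balance is now below £25.00, so the flat £25.00 minimum applies from here.
From month 37 a fixed £25.00 at rate r clears £610.65 in 32 more payments. Total: 36 + 32 = 68 months.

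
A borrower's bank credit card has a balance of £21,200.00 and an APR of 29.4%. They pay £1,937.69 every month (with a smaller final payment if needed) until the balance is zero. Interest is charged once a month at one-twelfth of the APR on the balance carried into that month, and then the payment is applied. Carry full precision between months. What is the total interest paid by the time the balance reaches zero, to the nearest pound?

£3,783

Monthly rate r = 29.4%/12 = 2.45% = 0.0245.
Payoff takes n = ⌈−ln(1 − rB₀/P)/ln(1+r)⌉ = ⌈12.892⌉ = 13 payments; the last is £1,730.50.
Total paid = 12·£1,937.69 + £1,730.50 = £24,982.78.
Total interest = total paid − principal = £24,982.78 − £21,200.00 = £3,782.78.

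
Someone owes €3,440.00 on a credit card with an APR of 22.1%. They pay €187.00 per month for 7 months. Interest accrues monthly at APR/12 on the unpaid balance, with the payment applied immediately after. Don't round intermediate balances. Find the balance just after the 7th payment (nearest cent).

€2,525.16

Monthly rate r = 22.1%/12 = 1.84167% = 0.0184167.
Each month: B ← B·(1+r) − €187.00.
Month 1: interest €63.35; balance after payment €3,316.35.
Month 2: interest €61.08; balance after payment €3,190.43.
Month 3: interest €58.76; balance after payment €3,062.19.
Month 4: interest €56.40; balance after payment €2,931.58.
Month 5: interest €53.99; balance after payment €2,798.57.
Month 6: interest €51.54; balance after payment €2,663.11.
Month 7: interest €49.05; balance after payment €2,525.16.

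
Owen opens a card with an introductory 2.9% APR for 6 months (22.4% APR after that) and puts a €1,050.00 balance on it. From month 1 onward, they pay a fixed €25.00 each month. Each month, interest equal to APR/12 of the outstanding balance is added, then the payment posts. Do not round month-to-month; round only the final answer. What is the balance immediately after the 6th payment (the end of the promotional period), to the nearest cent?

€914.41

Promo months 1–6 at r₀ = 2.9%/12 = 0.00241667; months 7+ at r₁ = 22.4%/12 = 0.0186667.
After month 6: iterate B ← B·(1+r₀) − €25.00 for 6 months → €914.41.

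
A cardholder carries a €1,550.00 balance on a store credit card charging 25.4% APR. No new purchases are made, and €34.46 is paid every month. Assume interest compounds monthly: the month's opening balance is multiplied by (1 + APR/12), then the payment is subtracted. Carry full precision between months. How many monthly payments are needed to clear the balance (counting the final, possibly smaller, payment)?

146 payments

Monthly rate r = 25.4%/12 = 2.11667% = 0.0211667.
Recurrence: B ← B·(1+r) − €34.46.
Month 1: interest €32.81; balance after payment €1,548.35.
Month 2: interest €32.77; balance after payment €1,546.66.
Closed form: n = −ln(1 − rB₀/P)/ln(1+r) = −ln(0.04793)/ln(1.02117) ≈ 145.042, so the balance reaches zero during payment 146.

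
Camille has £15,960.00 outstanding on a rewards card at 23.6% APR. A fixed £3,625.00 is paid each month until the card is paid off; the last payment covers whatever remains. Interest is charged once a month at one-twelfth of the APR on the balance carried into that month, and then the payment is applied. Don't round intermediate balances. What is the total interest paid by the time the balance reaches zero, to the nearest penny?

£905.28

Monthly rate r = 23.6%/12 = 1.96667% = 0.0196667.
Payoff takes n = ⌈−ln(1 − rB₀/P)/ln(1+r)⌉ = ⌈4.650⌉ = 5 payments; the last is £2,365.28.
Total paid = 4·£3,625.00 + £2,365.28 = £16,865.28.
Total interest = total paid − principal = £16,865.28 − £15,960.00 = £905.28.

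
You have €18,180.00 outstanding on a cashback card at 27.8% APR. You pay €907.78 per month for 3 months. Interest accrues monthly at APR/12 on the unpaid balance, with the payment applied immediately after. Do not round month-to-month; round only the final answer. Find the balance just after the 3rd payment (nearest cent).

€16,686.09

Monthly rate r = 27.8%/12 = 2.31667% = 0.0231667.
Each month: B ← B·(1+r) − €907.78.
Month 1: interest €421.17; balance after payment €17,693.39.
Month 2: interest €409.90; balance after payment €17,195.51.
Month 3: interest €398.36; balance after payment €16,686.09.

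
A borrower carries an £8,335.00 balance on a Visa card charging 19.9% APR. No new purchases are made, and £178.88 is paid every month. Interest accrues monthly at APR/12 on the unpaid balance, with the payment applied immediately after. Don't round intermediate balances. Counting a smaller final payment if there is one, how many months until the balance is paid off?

91 payments

Monthly rate r = 19.9%/12 = 1.65833% = 0.0165833.
Recurrence: B ← B·(1+r) − £178.88.
Month 1: interest £138.22; balance after payment £8,294.34.
Month 2: interest £137.55; balance after payment £8,253.01.
Closed form: n = −ln(1 − rB₀/P)/ln(1+r) = −ln(0.22729)/ln(1.01658) ≈ 90.077, so the balance reaches zero during payment 91.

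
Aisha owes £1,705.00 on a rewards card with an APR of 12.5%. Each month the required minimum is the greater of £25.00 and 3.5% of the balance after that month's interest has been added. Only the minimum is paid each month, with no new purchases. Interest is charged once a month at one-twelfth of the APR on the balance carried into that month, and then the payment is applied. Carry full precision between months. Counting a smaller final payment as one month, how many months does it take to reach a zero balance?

69 months

Monthly rate r = 12.5%/12 = 1.04167% = 0.0104167.
While 3.5% of the post-interest balance exceeds £25.00, each month B ← (B·(1+r))·(1 − 0.035), i.e. B shrinks by the factor (1+r)·0.965 = 0.97505.
This holds for months 1–35. Entering month 36 the balance is £704.20; 3.5% of the post-interest balance is now below £25.00, so the flat £25.00 minimum applies from here.
From month 36 a fixed £25.00 at rate r clears £704.20 in 34 more payments. Total: 35 + 34 = 69 months.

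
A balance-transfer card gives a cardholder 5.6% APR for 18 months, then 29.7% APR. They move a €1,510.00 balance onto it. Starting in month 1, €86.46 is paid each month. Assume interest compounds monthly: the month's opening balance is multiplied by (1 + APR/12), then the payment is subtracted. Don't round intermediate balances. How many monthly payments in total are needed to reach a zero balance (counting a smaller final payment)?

Promo months 1–18 at r₀ = 5.6%/12 = 0.00466667; months 19+ at r₁ = 29.7%/12 = 0.02475.
After month 18: iterate B ← B·(1+r₀) − €86.46 for 18 months → €22.42.
Then at r₁ with €86.46/mo: n₂ = −ln(1 − r₁·B/P)/ln(1+r₁) ≈ 0.26 → 1 more payments.

19 payments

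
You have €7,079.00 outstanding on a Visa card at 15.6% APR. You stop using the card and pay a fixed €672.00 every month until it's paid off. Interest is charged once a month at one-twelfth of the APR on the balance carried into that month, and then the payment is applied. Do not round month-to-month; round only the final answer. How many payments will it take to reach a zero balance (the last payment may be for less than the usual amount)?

Monthly rate r = 15.6%/12 = 1.3% = 0.013.
Recurrence: B ← B·(1+r) − €672.00.
Month 1: interest €92.03; balance after payment €6,499.03.
Month 2: interest €84.49; balance after payment €5,911.51.
Closed form: n = −ln(1 − rB₀/P)/ln(1+r) = −ln(0.86306)/ln(1.013) ≈ 11.402, so the balance reaches zero during payment 12.

12 months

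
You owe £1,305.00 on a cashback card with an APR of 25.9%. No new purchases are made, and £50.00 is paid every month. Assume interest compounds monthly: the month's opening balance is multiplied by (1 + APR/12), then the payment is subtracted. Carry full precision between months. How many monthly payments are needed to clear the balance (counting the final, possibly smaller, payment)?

Monthly rate r = 25.9%/12 = 2.15833% = 0.0215833.
Recurrence: B ← B·(1+r) − £50.00.
Month 1: interest £28.17; balance after payment £1,283.17.
Month 2: interest £27.70; balance after payment £1,260.86.
Closed form: n = −ln(1 − rB₀/P)/ln(1+r) = −ln(0.43668)/ln(1.02158) ≈ 38.802, so the balance reaches zero during payment 39.

39 months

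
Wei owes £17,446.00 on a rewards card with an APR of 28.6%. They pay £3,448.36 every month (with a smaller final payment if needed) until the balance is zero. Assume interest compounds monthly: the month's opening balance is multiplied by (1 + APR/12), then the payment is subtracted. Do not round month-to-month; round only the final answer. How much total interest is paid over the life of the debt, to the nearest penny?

£1,375.56

Monthly rate r = 28.6%/12 = 2.38333% = 0.0238333.
Payoff takes n = ⌈−ln(1 − rB₀/P)/ln(1+r)⌉ = ⌈5.455⌉ = 6 payments; the last is £1,579.76.
Total paid = 5·£3,448.36 + £1,579.76 = £18,821.56.
Total interest = total paid − principal = £18,821.56 − £17,446.00 = £1,375.56.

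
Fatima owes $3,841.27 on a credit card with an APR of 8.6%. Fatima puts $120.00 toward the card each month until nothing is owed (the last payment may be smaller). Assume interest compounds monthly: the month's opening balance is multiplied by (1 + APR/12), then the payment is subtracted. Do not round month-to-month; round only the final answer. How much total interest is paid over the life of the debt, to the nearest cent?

Monthly rate r = 8.6%/12 = 0.716667% = 0.00716667.
Payoff takes n = ⌈−ln(1 − rB₀/P)/ln(1+r)⌉ = ⌈36.493⌉ = 37 payments; the last is $59.22.
Total paid = 36·$120.00 + $59.22 = $4,379.22.
Total interest = total paid − principal = $4,379.22 − $3,841.27 = $537.95.

$537.95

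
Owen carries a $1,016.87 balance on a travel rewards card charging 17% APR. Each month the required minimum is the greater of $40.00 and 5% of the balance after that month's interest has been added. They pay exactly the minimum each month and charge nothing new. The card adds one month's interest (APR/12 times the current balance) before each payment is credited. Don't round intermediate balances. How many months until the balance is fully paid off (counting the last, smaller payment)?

31 months

Monthly rate r = 17%/12 = 1.41667% = 0.0141667.
While 5% of the post-interest balance exceeds $40.00, each month B ← (B·(1+r))·(1 − 0.05), i.e. B shrinks by the factor (1+r)·0.95 = 0.96346.
This holds for months 1–7. Entering month 8 the balance is $783.60; 5% of the post-interest balance is now below $40.00, so the flat $40.00 minimum applies from here.
From month 8 a fixed $40.00 at rate r clears $783.60 in 24 more payments. Total: 7 + 24 = 31 months.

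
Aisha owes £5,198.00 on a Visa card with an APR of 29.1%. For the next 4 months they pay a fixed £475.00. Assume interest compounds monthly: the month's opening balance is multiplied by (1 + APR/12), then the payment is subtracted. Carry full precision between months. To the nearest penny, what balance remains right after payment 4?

Monthly rate r = 29.1%/12 = 2.425% = 0.02425.
Each month: B ← B·(1+r) − £475.00.
Month 1: interest £126.05; balance after payment £4,849.05.
Month 2: interest £117.59; balance after payment £4,491.64.
Month 3: interest £108.92; balance after payment £4,125.56.
Month 4: interest £100.04; balance after payment £3,750.61.

£3,750.61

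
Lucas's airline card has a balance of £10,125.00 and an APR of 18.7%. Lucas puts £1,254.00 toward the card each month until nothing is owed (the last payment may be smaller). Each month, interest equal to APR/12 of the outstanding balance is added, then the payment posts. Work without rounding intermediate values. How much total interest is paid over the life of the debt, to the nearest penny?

£782.16

Monthly rate r = 18.7%/12 = 1.55833% = 0.0155833.
Payoff takes n = ⌈−ln(1 − rB₀/P)/ln(1+r)⌉ = ⌈8.696⌉ = 9 payments; the last is £875.16.
Total paid = 8·£1,254.00 + £875.16 = £10,907.16.
Total interest = total paid − principal = £10,907.16 − £10,125.00 = £782.16.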